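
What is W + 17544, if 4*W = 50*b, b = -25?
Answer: 34463/2 ≈ 17232.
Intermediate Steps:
W = -625/2 (W = (50*(-25))/4 = (¼)*(-1250) = -625/2 ≈ -312.50)
W + 17544 = -625/2 + 17544 = 34463/2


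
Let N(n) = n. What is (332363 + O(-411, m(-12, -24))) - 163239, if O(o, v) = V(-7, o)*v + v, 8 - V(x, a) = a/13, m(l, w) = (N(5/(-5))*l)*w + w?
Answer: 156452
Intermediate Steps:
m(l, w) = w - l*w (m(l, w) = ((5/(-5))*l)*w + w = ((5*(-⅕))*l)*w + w = (-l)*w + w = -l*w + w = w - l*w)
V(x, a) = 8 - a/13
O(o, v) = v + v*(8 - o/13) (O(o, v) = (8 - o/13)*v + v = v*(8 - o/13) + v = v + v*(8 - o/13))
(332363 + O(-411, m(-12, -24))) - 163239 = (332363 + (-24*(1 - 1*(-12)))*(117 - 1*(-411))/13) - 163239 = (332363 + (-24*(1 + 12))*(117 + 411)/13) - 163239 = (332363 + (1/13)*(-24*13)*528) - 163239 = (332363 + (1/13)*(-312)*528) - 163239 = (332363 - 12672) - 163239 = 319691 - 163239 = 156452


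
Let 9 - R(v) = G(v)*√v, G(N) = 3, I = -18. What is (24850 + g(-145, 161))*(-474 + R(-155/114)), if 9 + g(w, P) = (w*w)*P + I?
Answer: -1585579320 - 1704924*I*√17670/19 ≈ -1.5856e+9 - 1.1928e+7*I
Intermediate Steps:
R(v) = 9 - 3*√v
g(w, P) = -27 + P*w² (g(w, P) = -9 + ((w*w)*P - 18) = -9 + (w²*P - 18) = -9 + (P*w² - 18) = -9 + (-18 + P*w²) = -27 + P*w²)
(24850 + g(-145, 161))*(-474 + R(-155/114)) = (24850 + (-27 + 161*(-145)²))*(-474 + (9 - 3*I*√17670/114)) = (24850 + (-27 + 161*21025))*(-474 + (9 - 3*I*√17670/114)) = (24850 + (-27 + 3385025))*(-474 + (9 - I*√17670/38)) = (24850 + 3384998)*(-474 + (9 - I*√17670/38)) = 3409848*(-474 + (9 - I*√17670/38)) = 3409848*(-465 - I*√17670/38) = -1585579320 - 1704924*I*√17670/19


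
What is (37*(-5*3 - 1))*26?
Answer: -15392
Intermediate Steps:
(37*(-5*3 - 1))*26 = (37*(-15 - 1))*26 = (37*(-16))*26 = -592*26 = -15392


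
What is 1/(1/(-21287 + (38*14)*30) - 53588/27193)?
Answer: -144857111/285490469 ≈ -0.50740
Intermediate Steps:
1/(1/(-21287 + (38*14)*30) - 53588/27193) = 1/(1/(-21287 + 532*30) - 53588*1/27193) = 1/(1/(-21287 + 15960) - 53588/27193) = 1/(1/(-5327) - 53588/27193) = 1/(-1/5327 - 53588/27193) = 1/(-285490469/144857111) = -144857111/285490469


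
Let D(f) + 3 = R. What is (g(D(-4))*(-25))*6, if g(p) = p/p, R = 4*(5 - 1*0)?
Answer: -150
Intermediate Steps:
R = 20 (R = 4*(5 + 0) = 4*5 = 20)
D(f) = 17 (D(f) = -3 + 20 = 17)
g(p) = 1
(g(D(-4))*(-25))*6 = (1*(-25))*6 = -25*6 = -150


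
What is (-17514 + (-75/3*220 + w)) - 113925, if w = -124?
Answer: -137063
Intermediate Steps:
(-17514 + (-75/3*220 + w)) - 113925 = (-17514 + (-75/3*220 - 124)) - 113925 = (-17514 + (-75*⅓*220 - 124)) - 113925 = (-17514 + (-25*220 - 124)) - 113925 = (-17514 + (-5500 - 124)) - 113925 = (-17514 - 5624) - 113925 = -23138 - 113925 = -137063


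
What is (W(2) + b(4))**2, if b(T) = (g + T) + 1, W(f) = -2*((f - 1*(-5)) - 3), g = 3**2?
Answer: 36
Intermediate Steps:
g = 9
W(f) = -4 - 2*f (W(f) = -2*((f + 5) - 3) = -2*((5 + f) - 3) = -2*(2 + f) = -4 - 2*f)
b(T) = 10 + T (b(T) = (9 + T) + 1 = 10 + T)
(W(2) + b(4))**2 = ((-4 - 2*2) + (10 + 4))**2 = ((-4 - 4) + 14)**2 = (-8 + 14)**2 = 6**2 = 36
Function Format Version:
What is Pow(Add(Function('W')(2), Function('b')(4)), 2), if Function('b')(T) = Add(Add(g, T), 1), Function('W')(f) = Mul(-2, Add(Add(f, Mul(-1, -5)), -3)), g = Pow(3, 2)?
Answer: 36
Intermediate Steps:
g = 9
Function('W')(f) = Add(-4, Mul(-2, f)) (Function('W')(f) = Mul(-2, Add(Add(f, 5), -3)) = Mul(-2, Add(Add(5, f), -3)) = Mul(-2, Add(2, f)) = Add(-4, Mul(-2, f)))
Function('b')(T) = Add(10, T) (Function('b')(T) = Add(Add(9, T), 1) = Add(10, T))
Pow(Add(Function('W')(2), Function('b')(4)), 2) = Pow(Add(Add(-4, Mul(-2, 2)), Add(10, 4)), 2) = Pow(Add(Add(-4, -4), 14), 2) = Pow(Add(-8, 14), 2) = Pow(6, 2) = 36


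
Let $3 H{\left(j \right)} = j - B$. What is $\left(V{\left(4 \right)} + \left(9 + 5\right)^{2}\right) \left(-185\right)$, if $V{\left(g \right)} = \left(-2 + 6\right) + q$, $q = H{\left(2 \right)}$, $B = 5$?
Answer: $-36815$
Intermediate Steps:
$H{\left(j \right)} = - \frac{5}{3} + \frac{j}{3}$ ($H{\left(j \right)} = \frac{j - 5}{3} = \frac{-5 + j}{3} = - \frac{5}{3} + \frac{j}{3}$)
$q = -1$ ($q = - \frac{5}{3} + \frac{1}{3} \cdot 2 = - \frac{5}{3} + \frac{2}{3} = -1$)
$V{\left(g \right)} = 3$ ($V{\left(g \right)} = \left(-2 + 6\right) - 1 = 4 - 1 = 3$)
$\left(V{\left(4 \right)} + \left(9 + 5\right)^{2}\right) \left(-185\right) = \left(3 + \left(9 + 5\right)^{2}\right) \left(-185\right) = \left(3 + 14^{2}\right) \left(-185\right) = \left(3 + 196\right) \left(-185\right) = 199 \left(-185\right) = -36815$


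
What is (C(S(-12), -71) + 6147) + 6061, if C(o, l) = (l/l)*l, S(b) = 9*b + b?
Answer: 12137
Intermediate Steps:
S(b) = 10*b
C(o, l) = l (C(o, l) = 1*l = l)
(C(S(-12), -71) + 6147) + 6061 = (-71 + 6147) + 6061 = 6076 + 6061 = 12137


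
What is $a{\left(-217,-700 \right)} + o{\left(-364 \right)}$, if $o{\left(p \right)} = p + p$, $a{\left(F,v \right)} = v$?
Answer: $-1428$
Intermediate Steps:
$o{\left(p \right)} = 2 p$
$a{\left(-217,-700 \right)} + o{\left(-364 \right)} = -700 + 2 \left(-364\right) = -700 - 728 = -1428$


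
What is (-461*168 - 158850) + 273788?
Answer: 37490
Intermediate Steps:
(-461*168 - 158850) + 273788 = (-77448 - 158850) + 273788 = -236298 + 273788 = 37490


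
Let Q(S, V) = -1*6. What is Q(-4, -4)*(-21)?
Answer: 126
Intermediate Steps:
Q(S, V) = -6
Q(-4, -4)*(-21) = -6*(-21) = 126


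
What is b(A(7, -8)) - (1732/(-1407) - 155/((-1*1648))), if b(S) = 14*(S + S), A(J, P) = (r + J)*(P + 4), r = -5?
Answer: -516760613/2318736 ≈ -222.86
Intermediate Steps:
A(J, P) = (-5 + J)*(4 + P) (A(J, P) = (-5 + J)*(P + 4) = (-5 + J)*(4 + P))
b(S) = 28*S (b(S) = 14*(2*S) = 28*S)
b(A(7, -8)) - (1732/(-1407) - 155/((-1*1648))) = 28*(-20 - 5*(-8) + 4*7 + 7*(-8)) - (1732/(-1407) - 155/((-1*1648))) = 28*(-20 + 40 + 28 - 56) - (1732*(-1/1407) - 155/(-1648)) = 28*(-8) - (-1732/1407 - 155*(-1/1648)) = -224 - (-1732/1407 + 155/1648) = -224 - 1*(-2636251/2318736) = -224 + 2636251/2318736 = -516760613/2318736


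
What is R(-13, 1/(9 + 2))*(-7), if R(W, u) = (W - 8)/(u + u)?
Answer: 1617/2 ≈ 808.50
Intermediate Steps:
R(W, u) = (-8 + W)/(2*u) (R(W, u) = (-8 + W)/((2*u)) = (-8 + W)*(1/(2*u)) = (-8 + W)/(2*u))
R(-13, 1/(9 + 2))*(-7) = ((-8 - 13)/(2*(1/(9 + 2))))*(-7) = ((1/2)*(-21)/1/11)*(-7) = ((1/2)*(-21)/(1/11))*(-7) = ((1/2)*11*(-21))*(-7) = -231/2*(-7) = 1617/2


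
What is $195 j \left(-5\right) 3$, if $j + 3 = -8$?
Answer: $32175$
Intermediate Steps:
$j = -11$ ($j = -3 - 8 = -11$)
$195 j \left(-5\right) 3 = 195 \left(-11\right) \left(-5\right) 3 = 195 \cdot 55 \cdot 3 = 195 \cdot 165 = 32175$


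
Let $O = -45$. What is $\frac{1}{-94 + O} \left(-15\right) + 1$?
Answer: $\frac{154}{139} \approx 1.1079$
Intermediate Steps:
$\frac{1}{-94 + O} \left(-15\right) + 1 = \frac{1}{-94 - 45} \left(-15\right) + 1 = \frac{1}{-139} \left(-15\right) + 1 = \left(- \frac{1}{139}\right) \left(-15\right) + 1 = \frac{15}{139} + 1 = \frac{154}{139}$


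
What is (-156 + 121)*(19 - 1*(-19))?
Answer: -1330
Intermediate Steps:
(-156 + 121)*(19 - 1*(-19)) = -35*(19 + 19) = -35*38 = -1330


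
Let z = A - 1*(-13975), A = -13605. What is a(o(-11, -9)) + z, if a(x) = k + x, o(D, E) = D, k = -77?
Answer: 282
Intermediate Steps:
a(x) = -77 + x
z = 370 (z = -13605 - 1*(-13975) = -13605 + 13975 = 370)
a(o(-11, -9)) + z = (-77 - 11) + 370 = -88 + 370 = 282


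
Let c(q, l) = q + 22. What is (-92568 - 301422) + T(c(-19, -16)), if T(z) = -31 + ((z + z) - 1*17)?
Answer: -394032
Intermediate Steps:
c(q, l) = 22 + q
T(z) = -48 + 2*z (T(z) = -31 + (2*z - 17) = -31 + (-17 + 2*z) = -48 + 2*z)
(-92568 - 301422) + T(c(-19, -16)) = (-92568 - 301422) + (-48 + 2*(22 - 19)) = -393990 + (-48 + 2*3) = -393990 + (-48 + 6) = -393990 - 42 = -394032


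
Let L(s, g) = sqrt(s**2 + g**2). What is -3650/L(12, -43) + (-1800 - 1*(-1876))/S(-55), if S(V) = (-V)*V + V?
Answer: -19/770 - 3650*sqrt(1993)/1993 ≈ -81.784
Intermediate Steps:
S(V) = V - V**2 (S(V) = -V**2 + V = V - V**2)
L(s, g) = sqrt(g**2 + s**2)
-3650/L(12, -43) + (-1800 - 1*(-1876))/S(-55) = -3650/sqrt((-43)**2 + 12**2) + (-1800 - 1*(-1876))/((-55*(1 - 1*(-55)))) = -3650/sqrt(1849 + 144) + (-1800 + 1876)/((-55*(1 + 55))) = -3650*sqrt(1993)/1993 + 76/((-55*56)) = -3650*sqrt(1993)/1993 + 76/(-3080) = -3650*sqrt(1993)/1993 + 76*(-1/3080) = -3650*sqrt(1993)/1993 - 19/770 = -19/770 - 3650*sqrt(1993)/1993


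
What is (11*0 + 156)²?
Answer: 24336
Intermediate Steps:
(11*0 + 156)² = (0 + 156)² = 156² = 24336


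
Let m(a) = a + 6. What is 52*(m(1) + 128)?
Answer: 7020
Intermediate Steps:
m(a) = 6 + a
52*(m(1) + 128) = 52*((6 + 1) + 128) = 52*(7 + 128) = 52*135 = 7020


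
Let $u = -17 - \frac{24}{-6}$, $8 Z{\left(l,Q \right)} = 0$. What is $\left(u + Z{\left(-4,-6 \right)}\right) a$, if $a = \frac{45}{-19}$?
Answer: $\frac{585}{19} \approx 30.789$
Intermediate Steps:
$Z{\left(l,Q \right)} = 0$ ($Z{\left(l,Q \right)} = \frac{1}{8} \cdot 0 = 0$)
$u = -13$ ($u = -17 - 24 \left(- \frac{1}{6}\right) = -17 - -4 = -17 + 4 = -13$)
$a = - \frac{45}{19}$ ($a = 45 \left(- \frac{1}{19}\right) = - \frac{45}{19} \approx -2.3684$)
$\left(u + Z{\left(-4,-6 \right)}\right) a = \left(-13 + 0\right) \left(- \frac{45}{19}\right) = \left(-13\right) \left(- \frac{45}{19}\right) = \frac{585}{19}$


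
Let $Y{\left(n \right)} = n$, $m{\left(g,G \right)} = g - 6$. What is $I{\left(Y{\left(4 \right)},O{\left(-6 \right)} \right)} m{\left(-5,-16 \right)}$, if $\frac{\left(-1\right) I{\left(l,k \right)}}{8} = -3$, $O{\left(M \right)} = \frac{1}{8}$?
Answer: $-264$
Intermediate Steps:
$m{\left(g,G \right)} = -6 + g$
$O{\left(M \right)} = \frac{1}{8}$
$I{\left(l,k \right)} = 24$ ($I{\left(l,k \right)} = \left(-8\right) \left(-3\right) = 24$)
$I{\left(Y{\left(4 \right)},O{\left(-6 \right)} \right)} m{\left(-5,-16 \right)} = 24 \left(-6 - 5\right) = 24 \left(-11\right) = -264$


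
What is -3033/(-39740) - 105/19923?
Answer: 18751253/263913340 ≈ 0.071051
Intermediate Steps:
-3033/(-39740) - 105/19923 = -3033*(-1/39740) - 105*1/19923 = 3033/39740 - 35/6641 = 18751253/263913340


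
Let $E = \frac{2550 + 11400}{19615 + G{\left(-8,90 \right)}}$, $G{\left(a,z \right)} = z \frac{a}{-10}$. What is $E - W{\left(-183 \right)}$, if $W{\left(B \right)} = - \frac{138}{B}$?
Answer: $- \frac{54652}{1200907} \approx -0.045509$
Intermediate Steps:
$G{\left(a,z \right)} = - \frac{a z}{10}$ ($G{\left(a,z \right)} = z a \left(- \frac{1}{10}\right) = z \left(- \frac{a}{10}\right) = - \frac{a z}{10}$)
$E = \frac{13950}{19687}$ ($E = \frac{2550 + 11400}{19615 - \left(- \frac{4}{5}\right) 90} = \frac{13950}{19615 + 72} = \frac{13950}{19687} \approx 0.70859$)
$E - W{\left(-183 \right)} = \frac{13950}{19687} - - \frac{138}{-183} = \frac{13950}{19687} - \left(-138\right) \left(- \frac{1}{183}\right) = \frac{13950}{19687} - \frac{46}{61} = - \frac{54652}{1200907}$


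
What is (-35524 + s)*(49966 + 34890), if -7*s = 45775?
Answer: -24985255208/7 ≈ -3.5693e+9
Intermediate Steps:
s = -45775/7 (s = -⅐*45775 = -45775/7 ≈ -6539.3)
(-35524 + s)*(49966 + 34890) = (-35524 - 45775/7)*(49966 + 34890) = -294443/7*84856 = -24985255208/7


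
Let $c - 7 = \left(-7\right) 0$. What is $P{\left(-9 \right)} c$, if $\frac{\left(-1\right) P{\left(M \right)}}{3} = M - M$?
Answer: $0$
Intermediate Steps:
$P{\left(M \right)} = 0$ ($P{\left(M \right)} = - 3 \left(M - M\right) = \left(-3\right) 0 = 0$)
$c = 7$ ($c = 7 - 0 = 7 + 0 = 7$)
$P{\left(-9 \right)} c = 0 \cdot 7 = 0$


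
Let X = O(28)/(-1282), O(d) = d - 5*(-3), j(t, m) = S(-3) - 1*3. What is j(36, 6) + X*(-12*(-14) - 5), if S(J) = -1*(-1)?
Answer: -9573/1282 ≈ -7.4672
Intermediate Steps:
S(J) = 1
j(t, m) = -2 (j(t, m) = 1 - 1*3 = 1 - 3 = -2)
O(d) = 15 + d (O(d) = d - 1*(-15) = d + 15 = 15 + d)
X = -43/1282 (X = (15 + 28)/(-1282) = 43*(-1/1282) = -43/1282 ≈ -0.033541)
j(36, 6) + X*(-12*(-14) - 5) = -2 - 43*(-12*(-14) - 5)/1282 = -2 - 43*(168 - 5)/1282 = -2 - 43/1282*163 = -2 - 7009/1282 = -9573/1282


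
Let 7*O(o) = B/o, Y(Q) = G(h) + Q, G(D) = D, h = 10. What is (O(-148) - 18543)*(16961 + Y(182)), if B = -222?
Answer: -4452901647/14 ≈ -3.1806e+8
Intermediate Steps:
Y(Q) = 10 + Q
O(o) = -222/(7*o) (O(o) = (-222/o)/7 = -222/(7*o))
(O(-148) - 18543)*(16961 + Y(182)) = (-222/7/(-148) - 18543)*(16961 + (10 + 182)) = (-222/7*(-1/148) - 18543)*(16961 + 192) = (3/14 - 18543)*17153 = -259599/14*17153 = -4452901647/14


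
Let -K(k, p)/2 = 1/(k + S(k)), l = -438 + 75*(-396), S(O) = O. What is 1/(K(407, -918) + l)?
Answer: -407/12266167 ≈ -3.3181e-5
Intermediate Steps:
l = -30138 (l = -438 - 29700 = -30138)
K(k, p) = -1/k (K(k, p) = -2/(k + k) = -2*1/(2*k) = -1/k)
1/(K(407, -918) + l) = 1/(-1/407 - 30138) = 1/(-12266167/407) = -407/12266167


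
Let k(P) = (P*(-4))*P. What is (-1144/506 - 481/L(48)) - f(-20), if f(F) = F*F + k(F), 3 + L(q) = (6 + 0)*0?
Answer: 93707/69 ≈ 1358.1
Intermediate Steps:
L(q) = -3 (L(q) = -3 + (6 + 0)*0 = -3 + 6*0 = -3 + 0 = -3)
k(P) = -4*P**2 (k(P) = (-4*P)*P = -4*P**2)
f(F) = -3*F**2 (f(F) = F*F - 4*F**2 = F**2 - 4*F**2 = -3*F**2)
(-1144/506 - 481/L(48)) - f(-20) = (-1144/506 - 481/(-3)) - (-3)*(-20)**2 = (-1144*1/506 - 481*(-1/3)) - (-3)*400 = (-52/23 + 481/3) - 1*(-1200) = 10907/69 + 1200 = 93707/69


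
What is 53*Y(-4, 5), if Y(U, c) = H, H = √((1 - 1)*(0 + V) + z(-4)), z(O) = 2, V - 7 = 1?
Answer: 53*√2 ≈ 74.953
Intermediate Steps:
V = 8 (V = 7 + 1 = 8)
H = √2 (H = √((1 - 1)*(0 + 8) + 2) = √(0*8 + 2) = √(0 + 2) = √2 ≈ 1.4142)
Y(U, c) = √2
53*Y(-4, 5) = 53*√2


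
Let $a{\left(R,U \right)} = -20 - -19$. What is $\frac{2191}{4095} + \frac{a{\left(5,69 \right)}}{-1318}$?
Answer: $\frac{413119}{771030} \approx 0.5358$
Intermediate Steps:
$a{\left(R,U \right)} = -1$ ($a{\left(R,U \right)} = -20 + 19 = -1$)
$\frac{2191}{4095} + \frac{a{\left(5,69 \right)}}{-1318} = \frac{2191}{4095} - \frac{1}{-1318} = 2191 \cdot \frac{1}{4095} - - \frac{1}{1318} = \frac{313}{585} + \frac{1}{1318} = \frac{413119}{771030}$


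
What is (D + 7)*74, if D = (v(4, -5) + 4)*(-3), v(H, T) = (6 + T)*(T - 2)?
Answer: 1184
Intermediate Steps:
v(H, T) = (-2 + T)*(6 + T) (v(H, T) = (6 + T)*(-2 + T) = (-2 + T)*(6 + T))
D = 9 (D = ((-12 + (-5)² + 4*(-5)) + 4)*(-3) = ((-12 + 25 - 20) + 4)*(-3) = (-7 + 4)*(-3) = -3*(-3) = 9)
(D + 7)*74 = (9 + 7)*74 = 16*74 = 1184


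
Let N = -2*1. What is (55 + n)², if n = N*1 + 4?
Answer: 3249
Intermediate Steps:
N = -2
n = 2 (n = -2*1 + 4 = -2 + 4 = 2)
(55 + n)² = (55 + 2)² = 57² = 3249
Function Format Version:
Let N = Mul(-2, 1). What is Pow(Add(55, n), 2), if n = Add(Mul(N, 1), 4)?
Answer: 3249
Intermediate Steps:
N = -2
n = 2 (n = Add(Mul(-2, 1), 4) = Add(-2, 4) = 2)
Pow(Add(55, n), 2) = Pow(Add(55, 2), 2) = Pow(57, 2) = 3249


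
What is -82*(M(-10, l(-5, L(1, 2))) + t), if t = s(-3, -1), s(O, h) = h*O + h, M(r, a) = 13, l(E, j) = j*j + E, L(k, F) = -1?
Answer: -1230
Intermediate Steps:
l(E, j) = E + j**2 (l(E, j) = j**2 + E = E + j**2)
s(O, h) = h + O*h (s(O, h) = O*h + h = h + O*h)
t = 2 (t = -(1 - 3) = -1*(-2) = 2)
-82*(M(-10, l(-5, L(1, 2))) + t) = -82*(13 + 2) = -82*15 = -1230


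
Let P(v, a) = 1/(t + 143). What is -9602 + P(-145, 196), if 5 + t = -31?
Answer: -1027413/107 ≈ -9602.0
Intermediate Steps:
t = -36 (t = -5 - 31 = -36)
P(v, a) = 1/107 (P(v, a) = 1/(-36 + 143) = 1/107)
-9602 + P(-145, 196) = -9602 + 1/107 = -1027413/107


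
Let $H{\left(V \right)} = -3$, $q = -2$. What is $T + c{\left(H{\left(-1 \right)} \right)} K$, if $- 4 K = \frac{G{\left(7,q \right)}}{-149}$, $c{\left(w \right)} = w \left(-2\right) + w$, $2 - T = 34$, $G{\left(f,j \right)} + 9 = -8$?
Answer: $- \frac{19123}{596} \approx -32.086$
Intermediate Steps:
$G{\left(f,j \right)} = -17$ ($G{\left(f,j \right)} = -9 - 8 = -17$)
$T = -32$ ($T = 2 - 34 = -32$)
$c{\left(w \right)} = - w$ ($c{\left(w \right)} = - 2 w + w = - w$)
$K = - \frac{17}{596}$ ($K = - \frac{\left(-17\right) \frac{1}{-149}}{4} = - \frac{\left(-17\right) \left(- \frac{1}{149}\right)}{4} = \left(- \frac{1}{4}\right) \frac{17}{149} = - \frac{17}{596} \approx -0.028524$)
$T + c{\left(H{\left(-1 \right)} \right)} K = -32 + \left(-1\right) \left(-3\right) \left(- \frac{17}{596}\right) = -32 + 3 \left(- \frac{17}{596}\right) = -32 - \frac{51}{596} = - \frac{19123}{596}$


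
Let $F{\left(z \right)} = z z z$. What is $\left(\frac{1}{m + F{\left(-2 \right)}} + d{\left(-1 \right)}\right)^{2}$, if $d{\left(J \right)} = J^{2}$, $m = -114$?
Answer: $\frac{14641}{14884} \approx 0.98367$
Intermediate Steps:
$F{\left(z \right)} = z^{3}$ ($F{\left(z \right)} = z^{2} z = z^{3}$)
$\left(\frac{1}{m + F{\left(-2 \right)}} + d{\left(-1 \right)}\right)^{2} = \left(\frac{1}{-114 + \left(-2\right)^{3}} + \left(-1\right)^{2}\right)^{2} = \left(\frac{1}{-114 - 8} + 1\right)^{2} = \left(\frac{1}{-122} + 1\right)^{2} = \left(- \frac{1}{122} + 1\right)^{2} = \left(\frac{121}{122}\right)^{2} = \frac{14641}{14884}$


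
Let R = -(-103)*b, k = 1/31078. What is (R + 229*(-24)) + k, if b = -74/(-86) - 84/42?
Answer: -7501452207/1336354 ≈ -5613.4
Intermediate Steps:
b = -49/43 (b = -74*(-1/86) - 84*1/42 = 37/43 - 2 = -49/43 ≈ -1.1395)
k = 1/31078 ≈ 3.2177e-5
R = -5047/43 (R = -(-103)*(-49)/43 = -1*5047/43 = -5047/43 ≈ -117.37)
(R + 229*(-24)) + k = (-5047/43 + 229*(-24)) + 1/31078 = (-5047/43 - 5496) + 1/31078 = -241375/43 + 1/31078 = -7501452207/1336354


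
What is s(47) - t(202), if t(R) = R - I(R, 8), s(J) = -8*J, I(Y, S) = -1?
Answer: -579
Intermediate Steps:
t(R) = 1 + R (t(R) = R - 1*(-1) = R + 1 = 1 + R)
s(47) - t(202) = -8*47 - (1 + 202) = -376 - 1*203 = -376 - 203 = -579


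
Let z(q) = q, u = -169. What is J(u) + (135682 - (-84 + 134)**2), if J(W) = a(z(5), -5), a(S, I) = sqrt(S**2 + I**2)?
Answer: 133182 + 5*sqrt(2) ≈ 1.3319e+5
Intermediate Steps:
a(S, I) = sqrt(I**2 + S**2)
J(W) = 5*sqrt(2) (J(W) = sqrt((-5)**2 + 5**2) = sqrt(25 + 25) = sqrt(50) = 5*sqrt(2))
J(u) + (135682 - (-84 + 134)**2) = 5*sqrt(2) + (135682 - (-84 + 134)**2) = 5*sqrt(2) + (135682 - 1*50**2) = 5*sqrt(2) + (135682 - 1*2500) = 5*sqrt(2) + (135682 - 2500) = 5*sqrt(2) + 133182 = 133182 + 5*sqrt(2)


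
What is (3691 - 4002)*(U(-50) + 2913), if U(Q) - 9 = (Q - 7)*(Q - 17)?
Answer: -2096451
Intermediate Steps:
U(Q) = 9 + (-17 + Q)*(-7 + Q) (U(Q) = 9 + (Q - 7)*(Q - 17) = 9 + (-7 + Q)*(-17 + Q) = 9 + (-17 + Q)*(-7 + Q))
(3691 - 4002)*(U(-50) + 2913) = (3691 - 4002)*((128 + (-50)**2 - 24*(-50)) + 2913) = -311*((128 + 2500 + 1200) + 2913) = -311*(3828 + 2913) = -311*6741 = -2096451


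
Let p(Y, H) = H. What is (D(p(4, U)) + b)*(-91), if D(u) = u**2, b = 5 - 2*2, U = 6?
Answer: -3367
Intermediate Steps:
b = 1 (b = 5 - 4 = 1)
(D(p(4, U)) + b)*(-91) = (6**2 + 1)*(-91) = (36 + 1)*(-91) = 37*(-91) = -3367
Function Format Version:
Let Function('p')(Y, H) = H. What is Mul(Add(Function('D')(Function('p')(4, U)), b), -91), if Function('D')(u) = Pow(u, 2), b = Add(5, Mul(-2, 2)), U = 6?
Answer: -3367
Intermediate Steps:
b = 1 (b = Add(5, -4) = 1)
Mul(Add(Function('D')(Function('p')(4, U)), b), -91) = Mul(Add(Pow(6, 2), 1), -91) = Mul(Add(36, 1), -91) = Mul(37, -91) = -3367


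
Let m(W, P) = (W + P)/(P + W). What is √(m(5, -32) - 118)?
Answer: 3*I*√13 ≈ 10.817*I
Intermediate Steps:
m(W, P) = 1 (m(W, P) = (P + W)/(P + W) = 1)
√(m(5, -32) - 118) = √(1 - 118) = √(-117) = 3*I*√13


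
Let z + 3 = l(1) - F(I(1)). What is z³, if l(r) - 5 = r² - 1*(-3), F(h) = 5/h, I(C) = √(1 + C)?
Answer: 441 - 1205*√2/4 ≈ 14.968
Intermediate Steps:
l(r) = 8 + r² (l(r) = 5 + (r² - 1*(-3)) = 5 + (r² + 3) = 5 + (3 + r²) = 8 + r²)
z = 6 - 5*√2/2 (z = -3 + ((8 + 1²) - 5/(√(1 + 1))) = -3 + ((8 + 1) - 5/(√2)) = -3 + (9 - 5*√2/2) = 6 - 5*√2/2 ≈ 2.4645)
z³ = (6 - 5*√2/2)³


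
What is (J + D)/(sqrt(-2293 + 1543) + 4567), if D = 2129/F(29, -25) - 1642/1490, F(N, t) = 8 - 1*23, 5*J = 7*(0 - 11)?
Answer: -1617188401/46618164165 + 354103*I*sqrt(30)/9323632833 ≈ -0.03469 + 0.00020802*I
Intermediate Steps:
J = -77/5 (J = (7*(0 - 11))/5 = (7*(-11))/5 = (1/5)*(-77) = -77/5 ≈ -15.400)
F(N, t) = -15 (F(N, t) = 8 - 23 = -15)
D = -319684/2235 (D = 2129/(-15) - 1642/1490 = 2129*(-1/15) - 1642*1/1490 = -2129/15 - 821/745 = -319684/2235 ≈ -143.04)
(J + D)/(sqrt(-2293 + 1543) + 4567) = (-77/5 - 319684/2235)/(sqrt(-2293 + 1543) + 4567) = -354103/(2235*(sqrt(-750) + 4567)) = -354103/(2235*(5*I*sqrt(30) + 4567)) = -354103/(2235*(4567 + 5*I*sqrt(30)))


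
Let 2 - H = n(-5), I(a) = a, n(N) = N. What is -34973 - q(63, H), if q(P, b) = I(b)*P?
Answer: -35414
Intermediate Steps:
H = 7 (H = 2 - 1*(-5) = 2 + 5 = 7)
q(P, b) = P*b (q(P, b) = b*P = P*b)
-34973 - q(63, H) = -34973 - 63*7 = -34973 - 1*441 = -34973 - 441 = -35414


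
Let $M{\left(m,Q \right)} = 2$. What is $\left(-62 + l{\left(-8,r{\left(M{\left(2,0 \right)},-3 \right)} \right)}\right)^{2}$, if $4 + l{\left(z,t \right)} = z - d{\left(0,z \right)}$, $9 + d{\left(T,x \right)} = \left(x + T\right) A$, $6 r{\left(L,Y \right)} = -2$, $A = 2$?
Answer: $2401$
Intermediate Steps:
$r{\left(L,Y \right)} = - \frac{1}{3}$ ($r{\left(L,Y \right)} = \frac{1}{6} \left(-2\right) = - \frac{1}{3}$)
$d{\left(T,x \right)} = -9 + 2 T + 2 x$ ($d{\left(T,x \right)} = -9 + \left(x + T\right) 2 = -9 + \left(T + x\right) 2 = -9 + \left(2 T + 2 x\right) = -9 + 2 T + 2 x$)
$l{\left(z,t \right)} = 5 - z$ ($l{\left(z,t \right)} = -4 - \left(-9 + 0 + z\right) = -4 + \left(z - \left(-9 + 0 + 2 z\right)\right) = -4 + \left(z - \left(-9 + 2 z\right)\right) = -4 - \left(-9 + z\right) = 5 - z$)
$\left(-62 + l{\left(-8,r{\left(M{\left(2,0 \right)},-3 \right)} \right)}\right)^{2} = \left(-62 + \left(5 - -8\right)\right)^{2} = \left(-62 + \left(5 + 8\right)\right)^{2} = \left(-62 + 13\right)^{2} = \left(-49\right)^{2} = 2401$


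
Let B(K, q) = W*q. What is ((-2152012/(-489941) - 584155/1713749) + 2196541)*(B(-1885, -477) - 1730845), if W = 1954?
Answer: -4911186886432121960189206/839635898809 ≈ -5.8492e+12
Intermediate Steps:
B(K, q) = 1954*q
((-2152012/(-489941) - 584155/1713749) + 2196541)*(B(-1885, -477) - 1730845) = ((-2152012/(-489941) - 584155/1713749) + 2196541)*(1954*(-477) - 1730845) = ((-2152012*(-1/489941) - 584155*1/1713749) + 2196541)*(-932058 - 1730845) = ((2152012/489941 - 584155/1713749) + 2196541)*(-2662903) = (3401806928133/839635898809 + 2196541)*(-2662903) = (1844298078612747802/839635898809)*(-2662903) = -4911186886432121960189206/839635898809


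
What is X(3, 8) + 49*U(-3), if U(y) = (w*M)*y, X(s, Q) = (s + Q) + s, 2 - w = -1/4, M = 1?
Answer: -1267/4 ≈ -316.75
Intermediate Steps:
w = 9/4 (w = 2 - (-1)/4 = 2 - 1*(-1/4) = 2 + 1/4 = 9/4 ≈ 2.2500)
X(s, Q) = Q + 2*s (X(s, Q) = (Q + s) + s = Q + 2*s)
U(y) = 9*y/4 (U(y) = ((9/4)*1)*y = 9*y/4)
X(3, 8) + 49*U(-3) = (8 + 2*3) + 49*((9/4)*(-3)) = (8 + 6) + 49*(-27/4) = 14 - 1323/4 = -1267/4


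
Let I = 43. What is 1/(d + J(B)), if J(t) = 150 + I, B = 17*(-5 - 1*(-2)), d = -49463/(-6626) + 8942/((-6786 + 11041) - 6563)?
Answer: 1911601/375802857 ≈ 0.0050867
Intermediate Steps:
d = 6863864/1911601 (d = -49463*(-1/6626) + 8942/(4255 - 6563) = 49463/6626 + 8942/(-2308) = 49463/6626 + 8942*(-1/2308) = 49463/6626 - 4471/1154 = 6863864/1911601 ≈ 3.5906)
B = -51 (B = 17*(-5 + 2) = 17*(-3) = -51)
J(t) = 193 (J(t) = 150 + 43 = 193)
1/(d + J(B)) = 1/(6863864/1911601 + 193) = 1/(375802857/1911601) = 1911601/375802857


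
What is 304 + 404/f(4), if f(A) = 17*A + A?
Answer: 5573/18 ≈ 309.61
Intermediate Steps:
f(A) = 18*A
304 + 404/f(4) = 304 + 404/((18*4)) = 304 + 404/72 = 304 + 404*(1/72) = 304 + 101/18 = 5573/18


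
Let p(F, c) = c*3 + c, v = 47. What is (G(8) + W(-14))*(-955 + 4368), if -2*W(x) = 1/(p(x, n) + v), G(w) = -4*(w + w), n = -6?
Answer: -10051285/46 ≈ -2.1851e+5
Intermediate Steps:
G(w) = -8*w
p(F, c) = 4*c (p(F, c) = 3*c + c = 4*c)
W(x) = -1/46 (W(x) = -1/(2*(4*(-6) + 47)) = -1/(2*(-24 + 47)) = -½/23 = -½*1/23 = -1/46)
(G(8) + W(-14))*(-955 + 4368) = (-8*8 - 1/46)*(-955 + 4368) = (-64 - 1/46)*3413 = -2945/46*3413 = -10051285/46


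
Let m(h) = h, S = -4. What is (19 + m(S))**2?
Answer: 225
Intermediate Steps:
(19 + m(S))**2 = (19 - 4)**2 = 15**2 = 225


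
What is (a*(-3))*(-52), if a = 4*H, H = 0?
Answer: 0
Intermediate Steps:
a = 0 (a = 4*0 = 0)
(a*(-3))*(-52) = (0*(-3))*(-52) = 0*(-52) = 0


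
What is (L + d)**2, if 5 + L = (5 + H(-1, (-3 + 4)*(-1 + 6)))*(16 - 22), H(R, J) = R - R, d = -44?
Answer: 6241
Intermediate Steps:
H(R, J) = 0
L = -35 (L = -5 + (5 + 0)*(16 - 22) = -5 + 5*(-6) = -5 - 30 = -35)
(L + d)**2 = (-35 - 44)**2 = (-79)**2 = 6241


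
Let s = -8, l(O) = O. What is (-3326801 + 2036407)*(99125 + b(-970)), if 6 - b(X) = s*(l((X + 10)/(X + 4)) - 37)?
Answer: -2933566050530/23 ≈ -1.2755e+11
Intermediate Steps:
b(X) = -290 + 8*(10 + X)/(4 + X) (b(X) = 6 - (-8)*((X + 10)/(X + 4) - 37) = 6 - (-8)*((10 + X)/(4 + X) - 37) = 6 - (-8)*(-37 + (10 + X)/(4 + X)) = 6 - (296 - 8*(10 + X)/(4 + X)) = 6 + (-296 + 8*(10 + X)/(4 + X)) = -290 + 8*(10 + X)/(4 + X))
(-3326801 + 2036407)*(99125 + b(-970)) = (-3326801 + 2036407)*(99125 + 6*(-180 - 47*(-970))/(4 - 970)) = -1290394*(99125 + 6*(-180 + 45590)/(-966)) = -1290394*(99125 + 6*(-1/966)*45410) = -1290394*(99125 - 45410/161) = -1290394*15913715/161 = -2933566050530/23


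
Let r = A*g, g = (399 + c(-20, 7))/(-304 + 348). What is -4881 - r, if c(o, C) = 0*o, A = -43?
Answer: -197607/44 ≈ -4491.1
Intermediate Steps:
c(o, C) = 0
g = 399/44 (g = (399 + 0)/(-304 + 348) = 399/44 ≈ 9.0682)
r = -17157/44 (r = -43*399/44 = -17157/44 ≈ -389.93)
-4881 - r = -4881 - 1*(-17157/44) = -4881 + 17157/44 = -197607/44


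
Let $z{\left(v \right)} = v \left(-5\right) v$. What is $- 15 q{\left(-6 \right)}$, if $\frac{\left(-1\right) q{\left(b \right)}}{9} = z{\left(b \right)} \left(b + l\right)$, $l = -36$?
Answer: $1020600$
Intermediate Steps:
$z{\left(v \right)} = - 5 v^{2}$ ($z{\left(v \right)} = - 5 v v = - 5 v^{2}$)
$q{\left(b \right)} = 45 b^{2} \left(-36 + b\right)$ ($q{\left(b \right)} = - 9 - 5 b^{2} \left(b - 36\right) = - 9 - 5 b^{2} \left(-36 + b\right) = - 9 \left(- 5 b^{2} \left(-36 + b\right)\right) = 45 b^{2} \left(-36 + b\right)$)
$- 15 q{\left(-6 \right)} = - 15 \cdot 45 \left(-6\right)^{2} \left(-36 - 6\right) = - 15 \cdot 45 \cdot 36 \left(-42\right) = \left(-15\right) \left(-68040\right) = 1020600$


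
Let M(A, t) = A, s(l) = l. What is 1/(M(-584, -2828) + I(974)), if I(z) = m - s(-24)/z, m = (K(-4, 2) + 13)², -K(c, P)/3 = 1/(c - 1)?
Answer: -12175/4858012 ≈ -0.0025062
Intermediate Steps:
K(c, P) = -3/(-1 + c) (K(c, P) = -3/(c - 1) = -3/(-1 + c))
m = 4624/25 (m = (-3/(-1 - 4) + 13)² = (-3/(-5) + 13)² = (-3*(-⅕) + 13)² = (⅗ + 13)² = (68/5)² = 4624/25 ≈ 184.96)
I(z) = 4624/25 + 24/z (I(z) = 4624/25 - (-24)/z = 4624/25 + 24/z)
1/(M(-584, -2828) + I(974)) = 1/(-584 + (4624/25 + 24/974)) = 1/(-584 + (4624/25 + 24*(1/974))) = 1/(-584 + (4624/25 + 12/487)) = 1/(-584 + 2252188/12175) = 1/(-4858012/12175) = -12175/4858012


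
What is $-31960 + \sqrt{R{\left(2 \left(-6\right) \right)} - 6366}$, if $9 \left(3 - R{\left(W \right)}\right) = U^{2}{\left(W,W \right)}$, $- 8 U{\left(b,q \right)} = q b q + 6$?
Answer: $-31960 + \frac{i \sqrt{184177}}{4} \approx -31960.0 + 107.29 i$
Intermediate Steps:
$U{\left(b,q \right)} = - \frac{3}{4} - \frac{b q^{2}}{8}$ ($U{\left(b,q \right)} = - \frac{q b q + 6}{8} = - \frac{b q q + 6}{8} = - \frac{b q^{2} + 6}{8} = - \frac{6 + b q^{2}}{8} = - \frac{3}{4} - \frac{b q^{2}}{8}$)
$R{\left(W \right)} = 3 - \frac{\left(- \frac{3}{4} - \frac{W^{3}}{8}\right)^{2}}{9}$ ($R{\left(W \right)} = 3 - \frac{\left(- \frac{3}{4} - \frac{W W^{2}}{8}\right)^{2}}{9} = 3 - \frac{\left(- \frac{3}{4} - \frac{W^{3}}{8}\right)^{2}}{9}$)
$-31960 + \sqrt{R{\left(2 \left(-6\right) \right)} - 6366} = -31960 + \sqrt{\left(3 - \frac{\left(6 + \left(2 \left(-6\right)\right)^{3}\right)^{2}}{576}\right) - 6366} = -31960 + \sqrt{\left(3 - \frac{\left(6 + \left(-12\right)^{3}\right)^{2}}{576}\right) - 6366} = -31960 + \sqrt{\left(3 - \frac{\left(6 - 1728\right)^{2}}{576}\right) - 6366} = -31960 + \sqrt{\left(3 - \frac{\left(-1722\right)^{2}}{576}\right) - 6366} = -31960 + \sqrt{\left(3 - \frac{82369}{16}\right) - 6366} = -31960 + \sqrt{- \frac{82321}{16} - 6366} = -31960 + \sqrt{- \frac{184177}{16}} = -31960 + \frac{i \sqrt{184177}}{4}$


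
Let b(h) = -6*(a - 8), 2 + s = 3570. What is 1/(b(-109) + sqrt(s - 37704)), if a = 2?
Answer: 9/8858 - I*sqrt(8534)/17716 ≈ 0.001016 - 0.0052145*I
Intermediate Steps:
s = 3568 (s = -2 + 3570 = 3568)
b(h) = 36 (b(h) = -6*(2 - 8) = -6*(-6) = 36)
1/(b(-109) + sqrt(s - 37704)) = 1/(36 + sqrt(3568 - 37704)) = 1/(36 + sqrt(-34136)) = 1/(36 + 2*I*sqrt(8534))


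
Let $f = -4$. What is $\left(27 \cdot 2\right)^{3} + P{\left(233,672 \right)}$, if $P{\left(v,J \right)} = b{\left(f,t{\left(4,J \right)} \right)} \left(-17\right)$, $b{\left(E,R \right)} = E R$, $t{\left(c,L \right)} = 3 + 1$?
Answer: $157736$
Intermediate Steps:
$t{\left(c,L \right)} = 4$
$P{\left(v,J \right)} = 272$ ($P{\left(v,J \right)} = \left(-4\right) 4 \left(-17\right) = \left(-16\right) \left(-17\right) = 272$)
$\left(27 \cdot 2\right)^{3} + P{\left(233,672 \right)} = \left(27 \cdot 2\right)^{3} + 272 = 54^{3} + 272 = 157464 + 272 = 157736$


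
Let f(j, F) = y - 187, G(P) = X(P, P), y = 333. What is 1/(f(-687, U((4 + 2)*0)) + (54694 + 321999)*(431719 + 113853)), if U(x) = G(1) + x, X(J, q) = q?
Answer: 1/205513153542 ≈ 4.8659e-12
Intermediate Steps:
G(P) = P
U(x) = 1 + x
f(j, F) = 146 (f(j, F) = 333 - 187 = 146)
1/(f(-687, U((4 + 2)*0)) + (54694 + 321999)*(431719 + 113853)) = 1/(146 + (54694 + 321999)*(431719 + 113853)) = 1/(146 + 376693*545572) = 1/(146 + 205513153396) = 1/205513153542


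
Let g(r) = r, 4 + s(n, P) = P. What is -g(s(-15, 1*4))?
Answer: 0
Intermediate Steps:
s(n, P) = -4 + P
-g(s(-15, 1*4)) = -(-4 + 1*4) = -(-4 + 4) = -1*0 = 0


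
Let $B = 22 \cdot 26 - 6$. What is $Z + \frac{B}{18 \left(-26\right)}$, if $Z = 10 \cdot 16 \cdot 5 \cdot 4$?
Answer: $\frac{748517}{234} \approx 3198.8$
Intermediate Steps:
$Z = 3200$ ($Z = 160 \cdot 20 = 3200$)
$B = 566$ ($B = 572 - 6 = 566$)
$Z + \frac{B}{18 \left(-26\right)} = 3200 + \frac{566}{18 \left(-26\right)} = 3200 + \frac{566}{-468} = 3200 + 566 \left(- \frac{1}{468}\right) = 3200 - \frac{283}{234} = \frac{748517}{234}$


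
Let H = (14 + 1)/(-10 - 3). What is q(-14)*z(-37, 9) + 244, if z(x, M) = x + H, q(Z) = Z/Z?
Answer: 2676/13 ≈ 205.85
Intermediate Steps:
q(Z) = 1
H = -15/13 (H = 15/(-13) = 15*(-1/13) = -15/13 ≈ -1.1538)
z(x, M) = -15/13 + x (z(x, M) = x - 15/13 = -15/13 + x)
q(-14)*z(-37, 9) + 244 = 1*(-15/13 - 37) + 244 = 1*(-496/13) + 244 = -496/13 + 244 = 2676/13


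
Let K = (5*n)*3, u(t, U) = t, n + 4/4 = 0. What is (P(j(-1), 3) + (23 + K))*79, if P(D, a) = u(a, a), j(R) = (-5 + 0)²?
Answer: 869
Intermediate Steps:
n = -1 (n = -1 + 0 = -1)
j(R) = 25 (j(R) = (-5)² = 25)
P(D, a) = a
K = -15 (K = (5*(-1))*3 = -5*3 = -15)
(P(j(-1), 3) + (23 + K))*79 = (3 + (23 - 15))*79 = (3 + 8)*79 = 11*79 = 869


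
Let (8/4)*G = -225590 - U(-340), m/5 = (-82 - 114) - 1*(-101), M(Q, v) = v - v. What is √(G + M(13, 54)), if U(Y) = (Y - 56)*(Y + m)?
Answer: I*√274165 ≈ 523.61*I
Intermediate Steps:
M(Q, v) = 0
m = -475 (m = 5*((-82 - 114) - 1*(-101)) = 5*(-196 + 101) = 5*(-95) = -475)
U(Y) = (-475 + Y)*(-56 + Y) (U(Y) = (Y - 56)*(Y - 475) = (-56 + Y)*(-475 + Y) = (-475 + Y)*(-56 + Y))
G = -274165 (G = (-225590 - (26600 + (-340)² - 531*(-340)))/2 = (-225590 - (26600 + 115600 + 180540))/2 = (-225590 - 1*322740)/2 = (-225590 - 322740)/2 = (½)*(-548330) = -274165)
√(G + M(13, 54)) = √(-274165 + 0) = √(-274165) = I*√274165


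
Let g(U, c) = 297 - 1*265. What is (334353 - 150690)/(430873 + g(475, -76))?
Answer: 61221/143635 ≈ 0.42623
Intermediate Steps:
g(U, c) = 32 (g(U, c) = 297 - 265 = 32)
(334353 - 150690)/(430873 + g(475, -76)) = (334353 - 150690)/(430873 + 32) = 183663/430905 = 183663*(1/430905) = 61221/143635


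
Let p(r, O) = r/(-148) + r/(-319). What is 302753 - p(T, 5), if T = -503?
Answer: 14293339735/47212 ≈ 3.0275e+5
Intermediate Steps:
p(r, O) = -467*r/47212 (p(r, O) = r*(-1/148) + r*(-1/319) = -r/148 - r/319 = -467*r/47212)
302753 - p(T, 5) = 302753 - (-467)*(-503)/47212 = 302753 - 1*234901/47212 = 302753 - 234901/47212 = 14293339735/47212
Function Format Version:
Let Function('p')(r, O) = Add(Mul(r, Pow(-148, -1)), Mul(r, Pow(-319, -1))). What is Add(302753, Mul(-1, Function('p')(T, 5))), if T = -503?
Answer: Rational(14293339735, 47212) ≈ 3.0275e+5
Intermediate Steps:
Function('p')(r, O) = Mul(Rational(-467, 47212), r) (Function('p')(r, O) = Add(Mul(r, Rational(-1, 148)), Mul(r, Rational(-1, 319))) = Add(Mul(Rational(-1, 148), r), Mul(Rational(-1, 319), r)) = Mul(Rational(-467, 47212), r))
Add(302753, Mul(-1, Function('p')(T, 5))) = Add(302753, Mul(-1, Mul(Rational(-467, 47212), -503))) = Add(302753, Mul(-1, Rational(234901, 47212))) = Add(302753, Rational(-234901, 47212)) = Rational(14293339735, 47212)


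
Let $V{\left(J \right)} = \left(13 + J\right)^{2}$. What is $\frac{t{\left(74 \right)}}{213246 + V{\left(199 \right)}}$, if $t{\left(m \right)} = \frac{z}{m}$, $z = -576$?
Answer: $- \frac{144}{4776515} \approx -3.0147 \cdot 10^{-5}$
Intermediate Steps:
$t{\left(m \right)} = - \frac{576}{m}$
$\frac{t{\left(74 \right)}}{213246 + V{\left(199 \right)}} = \frac{\left(-576\right) \frac{1}{74}}{213246 + \left(13 + 199\right)^{2}} = \frac{\left(-576\right) \frac{1}{74}}{213246 + 212^{2}} = - \frac{288}{37 \left(213246 + 44944\right)} = - \frac{288}{37 \cdot 258190} = \left(- \frac{288}{37}\right) \frac{1}{258190} = - \frac{144}{4776515}$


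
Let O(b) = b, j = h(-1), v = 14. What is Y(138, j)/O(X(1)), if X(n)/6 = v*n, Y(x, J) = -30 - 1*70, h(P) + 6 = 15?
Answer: -25/21 ≈ -1.1905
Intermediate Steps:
h(P) = 9 (h(P) = -6 + 15 = 9)
j = 9
Y(x, J) = -100 (Y(x, J) = -30 - 70 = -100)
X(n) = 84*n (X(n) = 6*(14*n) = 84*n)
Y(138, j)/O(X(1)) = -100/(84*1) = -100/84 = -100*1/84 = -25/21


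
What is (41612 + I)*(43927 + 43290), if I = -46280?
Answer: -407128956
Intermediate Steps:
(41612 + I)*(43927 + 43290) = (41612 - 46280)*(43927 + 43290) = -4668*87217 = -407128956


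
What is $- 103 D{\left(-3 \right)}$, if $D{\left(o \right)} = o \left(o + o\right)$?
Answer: $-1854$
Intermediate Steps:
$D{\left(o \right)} = 2 o^{2}$ ($D{\left(o \right)} = o 2 o = 2 o^{2}$)
$- 103 D{\left(-3 \right)} = - 103 \cdot 2 \left(-3\right)^{2} = - 103 \cdot 2 \cdot 9 = \left(-103\right) 18 = -1854$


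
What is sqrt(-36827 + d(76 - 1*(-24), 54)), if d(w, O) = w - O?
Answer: I*sqrt(36781) ≈ 191.78*I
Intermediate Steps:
sqrt(-36827 + d(76 - 1*(-24), 54)) = sqrt(-36827 + ((76 - 1*(-24)) - 1*54)) = sqrt(-36827 + ((76 + 24) - 54)) = sqrt(-36827 + (100 - 54)) = sqrt(-36827 + 46) = sqrt(-36781) = I*sqrt(36781)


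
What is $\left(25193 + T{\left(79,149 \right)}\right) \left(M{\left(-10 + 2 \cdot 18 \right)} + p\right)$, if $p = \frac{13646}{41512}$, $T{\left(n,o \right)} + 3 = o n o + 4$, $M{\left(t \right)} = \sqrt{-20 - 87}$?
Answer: $\frac{12138615079}{20756} + 1779073 i \sqrt{107} \approx 5.8482 \cdot 10^{5} + 1.8403 \cdot 10^{7} i$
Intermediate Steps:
$M{\left(t \right)} = i \sqrt{107}$ ($M{\left(t \right)} = \sqrt{-107} = i \sqrt{107}$)
$T{\left(n,o \right)} = 1 + n o^{2}$ ($T{\left(n,o \right)} = -3 + \left(o n o + 4\right) = -3 + \left(n o o + 4\right) = -3 + \left(n o^{2} + 4\right) = -3 + \left(4 + n o^{2}\right) = 1 + n o^{2}$)
$p = \frac{6823}{20756}$ ($p = 13646 \cdot \frac{1}{41512} = \frac{6823}{20756} \approx 0.32872$)
$\left(25193 + T{\left(79,149 \right)}\right) \left(M{\left(-10 + 2 \cdot 18 \right)} + p\right) = \left(25193 + \left(1 + 79 \cdot 149^{2}\right)\right) \left(i \sqrt{107} + \frac{6823}{20756}\right) = \left(25193 + \left(1 + 79 \cdot 22201\right)\right) \left(\frac{6823}{20756} + i \sqrt{107}\right) = \left(25193 + \left(1 + 1753879\right)\right) \left(\frac{6823}{20756} + i \sqrt{107}\right) = \left(25193 + 1753880\right) \left(\frac{6823}{20756} + i \sqrt{107}\right) = 1779073 \left(\frac{6823}{20756} + i \sqrt{107}\right) = \frac{12138615079}{20756} + 1779073 i \sqrt{107}$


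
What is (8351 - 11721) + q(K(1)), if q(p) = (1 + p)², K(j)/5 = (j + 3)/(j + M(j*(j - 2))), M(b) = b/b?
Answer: -3249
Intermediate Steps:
M(b) = 1
K(j) = 5*(3 + j)/(1 + j) (K(j) = 5*((j + 3)/(j + 1)) = 5*((3 + j)/(1 + j)) = 5*(3 + j)/(1 + j))
(8351 - 11721) + q(K(1)) = (8351 - 11721) + (1 + 5*(3 + 1)/(1 + 1))² = -3370 + (1 + 5*4/2)² = -3370 + (1 + 5*(½)*4)² = -3370 + (1 + 10)² = -3370 + 11² = -3370 + 121 = -3249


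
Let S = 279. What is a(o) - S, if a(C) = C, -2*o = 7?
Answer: -565/2 ≈ -282.50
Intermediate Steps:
o = -7/2 (o = -½*7 = -7/2 ≈ -3.5000)
a(o) - S = -7/2 - 1*279 = -7/2 - 279 = -565/2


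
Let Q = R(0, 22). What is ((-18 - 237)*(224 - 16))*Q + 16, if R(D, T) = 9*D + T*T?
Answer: -25671344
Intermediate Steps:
R(D, T) = T**2 + 9*D (R(D, T) = 9*D + T**2 = T**2 + 9*D)
Q = 484 (Q = 22**2 + 9*0 = 484 + 0 = 484)
((-18 - 237)*(224 - 16))*Q + 16 = ((-18 - 237)*(224 - 16))*484 + 16 = -255*208*484 + 16 = -53040*484 + 16 = -25671360 + 16 = -25671344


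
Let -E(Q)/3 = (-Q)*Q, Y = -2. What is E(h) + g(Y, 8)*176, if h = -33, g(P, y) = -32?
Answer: -2365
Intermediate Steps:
E(Q) = 3*Q² (E(Q) = -3*(-Q)*Q = -(-3)*Q² = 3*Q²)
E(h) + g(Y, 8)*176 = 3*(-33)² - 32*176 = 3*1089 - 5632 = 3267 - 5632 = -2365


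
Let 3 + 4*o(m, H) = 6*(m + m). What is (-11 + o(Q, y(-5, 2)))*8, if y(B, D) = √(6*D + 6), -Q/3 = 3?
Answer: -310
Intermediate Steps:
Q = -9 (Q = -3*3 = -9)
y(B, D) = √(6 + 6*D)
o(m, H) = -¾ + 3*m (o(m, H) = -¾ + (6*(m + m))/4 = -¾ + (6*(2*m))/4 = -¾ + (12*m)/4 = -¾ + 3*m)
(-11 + o(Q, y(-5, 2)))*8 = (-11 + (-¾ + 3*(-9)))*8 = (-11 + (-¾ - 27))*8 = (-11 - 111/4)*8 = -155/4*8 = -310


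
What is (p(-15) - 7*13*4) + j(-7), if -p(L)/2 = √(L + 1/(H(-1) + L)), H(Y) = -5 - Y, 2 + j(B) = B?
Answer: -373 - 2*I*√5434/19 ≈ -373.0 - 7.7595*I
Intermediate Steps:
j(B) = -2 + B
p(L) = -2*√(L + 1/(-4 + L)) (p(L) = -2*√(L + 1/((-5 - 1*(-1)) + L)) = -2*√(L + 1/((-5 + 1) + L)) = -2*√(L + 1/(-4 + L)))
(p(-15) - 7*13*4) + j(-7) = (-2*√(1 - 15*(-4 - 15))*(I*√19/19) - 7*13*4) + (-2 - 7) = (-2*√(1 - 15*(-19))*(I*√19/19) - 91*4) - 9 = (-2*I*√19*√(1 + 285)/19 - 364) - 9 = (-2*I*√5434/19 - 364) - 9 = (-364 - 2*I*√5434/19) - 9 = -373 - 2*I*√5434/19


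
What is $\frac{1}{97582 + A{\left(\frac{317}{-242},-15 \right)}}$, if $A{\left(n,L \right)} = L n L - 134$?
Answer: $\frac{242}{23511091} \approx 1.0293 \cdot 10^{-5}$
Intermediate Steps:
$A{\left(n,L \right)} = -134 + n L^{2}$ ($A{\left(n,L \right)} = n L^{2} - 134 = -134 + n L^{2}$)
$\frac{1}{97582 + A{\left(\frac{317}{-242},-15 \right)}} = \frac{1}{97582 + \left(-134 + \frac{317}{-242} \left(-15\right)^{2}\right)} = \frac{1}{97582 + \left(-134 + 317 \left(- \frac{1}{242}\right) 225\right)} = \frac{1}{97582 - \frac{103753}{242}} = \frac{1}{\frac{23511091}{242}} = \frac{242}{23511091}$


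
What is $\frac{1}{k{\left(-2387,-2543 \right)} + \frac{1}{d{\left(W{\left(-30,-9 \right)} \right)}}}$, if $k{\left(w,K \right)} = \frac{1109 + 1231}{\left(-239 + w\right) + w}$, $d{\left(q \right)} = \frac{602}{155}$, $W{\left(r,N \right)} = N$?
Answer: $- \frac{335314}{70185} \approx -4.7776$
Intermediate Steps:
$d{\left(q \right)} = \frac{602}{155}$ ($d{\left(q \right)} = 602 \cdot \frac{1}{155} = \frac{602}{155}$)
$k{\left(w,K \right)} = \frac{2340}{-239 + 2 w}$
$\frac{1}{k{\left(-2387,-2543 \right)} + \frac{1}{d{\left(W{\left(-30,-9 \right)} \right)}}} = \frac{1}{\frac{2340}{-239 + 2 \left(-2387\right)} + \frac{1}{\frac{602}{155}}} = \frac{1}{\frac{2340}{-239 - 4774} + \frac{155}{602}} = \frac{1}{\frac{2340}{-5013} + \frac{155}{602}} = \frac{1}{2340 \left(- \frac{1}{5013}\right) + \frac{155}{602}} = \frac{1}{- \frac{260}{557} + \frac{155}{602}} = \frac{1}{- \frac{70185}{335314}} = - \frac{335314}{70185}$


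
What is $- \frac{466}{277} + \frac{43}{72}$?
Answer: $- \frac{21641}{19944} \approx -1.0851$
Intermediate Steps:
$- \frac{466}{277} + \frac{43}{72} = - \frac{21641}{19944}$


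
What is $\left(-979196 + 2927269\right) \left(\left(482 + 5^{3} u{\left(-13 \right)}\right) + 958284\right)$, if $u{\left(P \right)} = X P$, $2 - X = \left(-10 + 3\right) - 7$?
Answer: $1817096259918$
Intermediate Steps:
$X = 16$ ($X = 2 - \left(\left(-10 + 3\right) - 7\right) = 2 - \left(-7 - 7\right) = 2 - -14 = 2 + 14 = 16$)
$u{\left(P \right)} = 16 P$
$\left(-979196 + 2927269\right) \left(\left(482 + 5^{3} u{\left(-13 \right)}\right) + 958284\right) = \left(-979196 + 2927269\right) \left(\left(482 + 5^{3} \cdot 16 \left(-13\right)\right) + 958284\right) = 1948073 \left(\left(482 + 125 \left(-208\right)\right) + 958284\right) = 1948073 \left(\left(482 - 26000\right) + 958284\right) = 1948073 \left(-25518 + 958284\right) = 1948073 \cdot 932766 = 1817096259918$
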